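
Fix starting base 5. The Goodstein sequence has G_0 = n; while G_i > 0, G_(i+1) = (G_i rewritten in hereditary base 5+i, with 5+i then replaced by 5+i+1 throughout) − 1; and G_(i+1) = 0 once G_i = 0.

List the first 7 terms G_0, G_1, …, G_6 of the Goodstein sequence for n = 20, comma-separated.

(0) 20|_5 = 4·5 ↦ 4·6|_6 = 24 ⇒ 23
(1) 23|_6 = 3·6 + 5 ↦ 3·7 + 5|_7 = 26 ⇒ 25
(2) 25|_7 = 3·7 + 4 ↦ 3·8 + 4|_8 = 28 ⇒ 27
(3) 27|_8 = 3·8 + 3 ↦ 3·9 + 3|_9 = 30 ⇒ 29
(4) 29|_9 = 3·9 + 2 ↦ 3·10 + 2|_10 = 32 ⇒ 31
(5) 31|_10 = 3·10 + 1 ↦ 3·11 + 1|_11 = 34 ⇒ 33

20, 23, 25, 27, 29, 31, 33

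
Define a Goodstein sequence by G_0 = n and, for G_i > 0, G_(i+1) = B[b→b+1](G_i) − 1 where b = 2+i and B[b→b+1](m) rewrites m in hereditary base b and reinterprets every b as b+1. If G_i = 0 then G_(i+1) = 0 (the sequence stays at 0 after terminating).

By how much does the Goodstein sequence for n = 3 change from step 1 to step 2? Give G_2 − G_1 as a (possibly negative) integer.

G_0=3  [base 2] 2 + 1  →[2↦3]→  3 + 1 = 4  −1 ⇒ G_1=3
G_1=3  [base 3] 3  →[3↦4]→  4 = 4  −1 ⇒ G_2=3

0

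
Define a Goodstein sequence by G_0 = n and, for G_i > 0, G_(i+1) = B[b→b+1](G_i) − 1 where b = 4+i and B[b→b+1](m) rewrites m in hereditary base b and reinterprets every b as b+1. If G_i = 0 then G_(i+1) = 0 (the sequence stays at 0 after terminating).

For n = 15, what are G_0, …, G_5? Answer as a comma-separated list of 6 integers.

15, 17, 19, 21, 23, 24

15 —HB4→ 3·4 + 3 —bump→ 3·5 + 3 = 18 —(−1)→ 17
17 —HB5→ 3·5 + 2 —bump→ 3·6 + 2 = 20 —(−1)→ 19
19 —HB6→ 3·6 + 1 —bump→ 3·7 + 1 = 22 —(−1)→ 21
21 —HB7→ 3·7 —bump→ 3·8 = 24 —(−1)→ 23
23 —HB8→ 2·8 + 7 —bump→ 2·9 + 7 = 25 —(−1)→ 24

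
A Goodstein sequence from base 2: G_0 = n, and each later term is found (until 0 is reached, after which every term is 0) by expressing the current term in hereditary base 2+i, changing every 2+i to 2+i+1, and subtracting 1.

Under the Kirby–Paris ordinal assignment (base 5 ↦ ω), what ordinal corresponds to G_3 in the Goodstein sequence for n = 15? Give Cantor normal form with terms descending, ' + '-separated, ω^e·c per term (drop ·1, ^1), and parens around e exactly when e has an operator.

[0] 15 ≡ 2^(2 + 1) + 2^2 + 2 + 1 (base 2). Lift 3: 112. −1: 111.
[1] 111 ≡ 3^(3 + 1) + 3^3 + 3 (base 3). Lift 4: 1284. −1: 1283.
[2] 1283 ≡ 4^(4 + 1) + 4^4 + 3 (base 4). Lift 5: 18753. −1: 18752.
[3] 18752 ≡ 5^(5 + 1) + 5^5 + 2 (base 5). Lift 6: 326594. −1: 326593.

ω^(ω + 1) + ω^ω + 2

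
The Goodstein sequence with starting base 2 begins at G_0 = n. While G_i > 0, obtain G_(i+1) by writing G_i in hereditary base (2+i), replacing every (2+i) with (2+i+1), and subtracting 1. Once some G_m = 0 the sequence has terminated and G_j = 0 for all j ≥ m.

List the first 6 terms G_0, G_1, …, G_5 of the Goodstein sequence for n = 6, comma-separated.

6, 29, 257, 3125, 46655, 98039

(0) 6|_2 = 2^2 + 2 ↦ 3^3 + 3|_3 = 30 ⇒ 29
(1) 29|_3 = 3^3 + 2 ↦ 4^4 + 2|_4 = 258 ⇒ 257
(2) 257|_4 = 4^4 + 1 ↦ 5^5 + 1|_5 = 3126 ⇒ 3125
(3) 3125|_5 = 5^5 ↦ 6^6|_6 = 46656 ⇒ 46655
(4) 46655|_6 = 5·6^5 + 5·6^4 + 5·6^3 + 5·6^2 + 5·6 + 5 ↦ 5·7^5 + 5·7^4 + 5·7^3 + 5·7^2 + 5·7 + 5|_7 = 98040 ⇒ 98039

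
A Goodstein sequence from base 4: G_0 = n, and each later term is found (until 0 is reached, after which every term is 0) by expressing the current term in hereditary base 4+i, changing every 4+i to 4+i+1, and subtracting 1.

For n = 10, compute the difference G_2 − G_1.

step 0: 10 = 2·4 + 2; sub 5 for 4: 2·5 + 2; = 12; G_1 = 12−1 = 11
step 1: 11 = 2·5 + 1; sub 6 for 5: 2·6 + 1; = 13; G_2 = 13−1 = 12

1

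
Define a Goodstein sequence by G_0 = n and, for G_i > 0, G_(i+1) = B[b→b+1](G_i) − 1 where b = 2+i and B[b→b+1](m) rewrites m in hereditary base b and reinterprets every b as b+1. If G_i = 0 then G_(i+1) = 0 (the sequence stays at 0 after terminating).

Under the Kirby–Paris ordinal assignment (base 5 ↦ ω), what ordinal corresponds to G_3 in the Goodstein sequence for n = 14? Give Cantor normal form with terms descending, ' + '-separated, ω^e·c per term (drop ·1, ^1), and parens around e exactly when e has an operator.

[0] 14 ≡ 2^(2 + 1) + 2^2 + 2 (base 2). Lift 3: 111. −1: 110.
[1] 110 ≡ 3^(3 + 1) + 3^3 + 2 (base 3). Lift 4: 1282. −1: 1281.
[2] 1281 ≡ 4^(4 + 1) + 4^4 + 1 (base 4). Lift 5: 18751. −1: 18750.
[3] 18750 ≡ 5^(5 + 1) + 5^5 (base 5). Lift 6: 326592. −1: 326591.

ω^(ω + 1) + ω^ω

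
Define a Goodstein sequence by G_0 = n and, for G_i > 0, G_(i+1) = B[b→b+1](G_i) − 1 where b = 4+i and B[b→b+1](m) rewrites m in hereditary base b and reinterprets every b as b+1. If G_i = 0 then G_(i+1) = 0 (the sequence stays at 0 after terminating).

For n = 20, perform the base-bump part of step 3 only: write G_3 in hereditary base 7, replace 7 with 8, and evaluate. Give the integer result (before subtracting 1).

66

G_0=20  [base 4] 4^2 + 4  →[4↦5]→  5^2 + 5 = 30  −1 ⇒ G_1=29
G_1=29  [base 5] 5^2 + 4  →[5↦6]→  6^2 + 4 = 40  −1 ⇒ G_2=39
G_2=39  [base 6] 6^2 + 3  →[6↦7]→  7^2 + 3 = 52  −1 ⇒ G_3=51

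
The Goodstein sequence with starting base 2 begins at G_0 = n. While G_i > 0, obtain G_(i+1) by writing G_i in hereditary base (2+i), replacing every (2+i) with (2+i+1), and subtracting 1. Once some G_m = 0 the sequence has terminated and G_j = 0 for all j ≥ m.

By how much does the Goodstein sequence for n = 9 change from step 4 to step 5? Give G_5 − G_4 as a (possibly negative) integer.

step 0: 9 = 2^(2 + 1) + 1; sub 3 for 2: 3^(3 + 1) + 1; = 82; G_1 = 82−1 = 81
step 1: 81 = 3^(3 + 1); sub 4 for 3: 4^(4 + 1); = 1024; G_2 = 1024−1 = 1023
step 2: 1023 = 3·4^4 + 3·4^3 + 3·4^2 + 3·4 + 3; sub 5 for 4: 3·5^5 + 3·5^3 + 3·5^2 + 3·5 + 3; = 9843; G_3 = 9843−1 = 9842
step 3: 9842 = 3·5^5 + 3·5^3 + 3·5^2 + 3·5 + 2; sub 6 for 5: 3·6^6 + 3·6^3 + 3·6^2 + 3·6 + 2; = 140744; G_4 = 140744−1 = 140743
step 4: 140743 = 3·6^6 + 3·6^3 + 3·6^2 + 3·6 + 1; sub 7 for 6: 3·7^7 + 3·7^3 + 3·7^2 + 3·7 + 1; = 2471827; G_5 = 2471827−1 = 2471826

2331083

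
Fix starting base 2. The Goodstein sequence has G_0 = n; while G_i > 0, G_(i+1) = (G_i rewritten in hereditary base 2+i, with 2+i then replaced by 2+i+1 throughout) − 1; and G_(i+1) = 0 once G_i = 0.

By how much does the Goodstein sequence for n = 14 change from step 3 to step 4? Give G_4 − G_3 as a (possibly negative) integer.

307841

base 2: 14 = 2^(2 + 1) + 2^2 + 2; at 3: 3^(3 + 1) + 3^3 + 3 = 111; next = 110
base 3: 110 = 3^(3 + 1) + 3^3 + 2; at 4: 4^(4 + 1) + 4^4 + 2 = 1282; next = 1281
base 4: 1281 = 4^(4 + 1) + 4^4 + 1; at 5: 5^(5 + 1) + 5^5 + 1 = 18751; next = 18750
base 5: 18750 = 5^(5 + 1) + 5^5; at 6: 6^(6 + 1) + 6^6 = 326592; next = 326591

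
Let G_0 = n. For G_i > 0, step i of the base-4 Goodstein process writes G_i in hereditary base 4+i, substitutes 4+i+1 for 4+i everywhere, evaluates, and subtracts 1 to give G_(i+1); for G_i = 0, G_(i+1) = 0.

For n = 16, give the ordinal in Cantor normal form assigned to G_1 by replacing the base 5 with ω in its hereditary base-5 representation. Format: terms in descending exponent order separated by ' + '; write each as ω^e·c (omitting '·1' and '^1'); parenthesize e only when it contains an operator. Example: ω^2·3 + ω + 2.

ω·4 + 4

16 —HB4→ 4^2 —bump→ 5^2 = 25 —(−1)→ 24
24 —HB5→ 4·5 + 4 —bump→ 4·6 + 4 = 28 —(−1)→ 27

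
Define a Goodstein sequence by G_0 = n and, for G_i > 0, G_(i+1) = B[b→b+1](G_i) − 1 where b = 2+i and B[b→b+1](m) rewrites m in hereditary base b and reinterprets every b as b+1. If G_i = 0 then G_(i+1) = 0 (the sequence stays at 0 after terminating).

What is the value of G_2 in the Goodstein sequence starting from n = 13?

1279

(0) 13|_2 = 2^(2 + 1) + 2^2 + 1 ↦ 3^(3 + 1) + 3^3 + 1|_3 = 109 ⇒ 108
(1) 108|_3 = 3^(3 + 1) + 3^3 ↦ 4^(4 + 1) + 4^4|_4 = 1280 ⇒ 1279
(2) 1279|_4 = 4^(4 + 1) + 3·4^3 + 3·4^2 + 3·4 + 3 ↦ 5^(5 + 1) + 3·5^3 + 3·5^2 + 3·5 + 3|_5 = 16093 ⇒ 16092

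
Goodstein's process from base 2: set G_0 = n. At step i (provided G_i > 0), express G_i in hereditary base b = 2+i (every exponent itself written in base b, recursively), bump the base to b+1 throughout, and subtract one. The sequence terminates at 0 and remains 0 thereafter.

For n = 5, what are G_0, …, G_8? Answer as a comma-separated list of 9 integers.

5, 27, 255, 467, 775, 1197, 1751, 2454, 3325

i=0: 5 = 2^2 + 1 (b=2); 2→3: 3^3 + 1 = 28; 28−1 = 27
i=1: 27 = 3^3 (b=3); 3→4: 4^4 = 256; 256−1 = 255
i=2: 255 = 3·4^3 + 3·4^2 + 3·4 + 3 (b=4); 4→5: 3·5^3 + 3·5^2 + 3·5 + 3 = 468; 468−1 = 467
i=3: 467 = 3·5^3 + 3·5^2 + 3·5 + 2 (b=5); 5→6: 3·6^3 + 3·6^2 + 3·6 + 2 = 776; 776−1 = 775
i=4: 775 = 3·6^3 + 3·6^2 + 3·6 + 1 (b=6); 6→7: 3·7^3 + 3·7^2 + 3·7 + 1 = 1198; 1198−1 = 1197
i=5: 1197 = 3·7^3 + 3·7^2 + 3·7 (b=7); 7→8: 3·8^3 + 3·8^2 + 3·8 = 1752; 1752−1 = 1751
i=6: 1751 = 3·8^3 + 3·8^2 + 2·8 + 7 (b=8); 8→9: 3·9^3 + 3·9^2 + 2·9 + 7 = 2455; 2455−1 = 2454
i=7: 2454 = 3·9^3 + 3·9^2 + 2·9 + 6 (b=9); 9→10: 3·10^3 + 3·10^2 + 2·10 + 6 = 3326; 3326−1 = 3325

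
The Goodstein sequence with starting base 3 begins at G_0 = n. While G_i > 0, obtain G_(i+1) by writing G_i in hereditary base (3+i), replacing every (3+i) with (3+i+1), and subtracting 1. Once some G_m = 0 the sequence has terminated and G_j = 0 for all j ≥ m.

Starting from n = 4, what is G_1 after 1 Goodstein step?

4

(0) 4|_3 = 3 + 1 ↦ 4 + 1|_4 = 5 ⇒ 4
(1) 4|_4 = 4 ↦ 5|_5 = 5 ⇒ 4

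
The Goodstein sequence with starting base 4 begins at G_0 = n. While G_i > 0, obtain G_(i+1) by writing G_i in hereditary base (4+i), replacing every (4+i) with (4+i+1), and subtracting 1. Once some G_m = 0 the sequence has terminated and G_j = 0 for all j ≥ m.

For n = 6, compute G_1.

6

i=0: 6 = 4 + 2 (b=4); 4→5: 5 + 2 = 7; 7−1 = 6
i=1: 6 = 5 + 1 (b=5); 5→6: 6 + 1 = 7; 7−1 = 6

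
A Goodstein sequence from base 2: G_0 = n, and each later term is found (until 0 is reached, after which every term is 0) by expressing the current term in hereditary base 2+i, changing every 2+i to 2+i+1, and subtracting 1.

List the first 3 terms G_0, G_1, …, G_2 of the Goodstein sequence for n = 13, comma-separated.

step 0: 13 = 2^(2 + 1) + 2^2 + 1; sub 3 for 2: 3^(3 + 1) + 3^3 + 1; = 109; G_1 = 109−1 = 108
step 1: 108 = 3^(3 + 1) + 3^3; sub 4 for 3: 4^(4 + 1) + 4^4; = 1280; G_2 = 1280−1 = 1279

13, 108, 1279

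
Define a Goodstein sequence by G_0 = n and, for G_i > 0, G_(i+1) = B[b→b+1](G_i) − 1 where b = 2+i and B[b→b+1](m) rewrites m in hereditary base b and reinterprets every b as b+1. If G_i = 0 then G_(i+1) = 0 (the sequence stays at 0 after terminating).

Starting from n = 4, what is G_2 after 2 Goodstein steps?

41

base 2: 4 = 2^2; at 3: 3^3 = 27; next = 26
base 3: 26 = 2·3^2 + 2·3 + 2; at 4: 2·4^2 + 2·4 + 2 = 42; next = 41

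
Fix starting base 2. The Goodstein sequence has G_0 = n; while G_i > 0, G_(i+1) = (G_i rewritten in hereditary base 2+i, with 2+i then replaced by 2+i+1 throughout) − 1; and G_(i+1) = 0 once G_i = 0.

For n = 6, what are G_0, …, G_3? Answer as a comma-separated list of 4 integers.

i=0: 6 = 2^2 + 2 (b=2); 2→3: 3^3 + 3 = 30; 30−1 = 29
i=1: 29 = 3^3 + 2 (b=3); 3→4: 4^4 + 2 = 258; 258−1 = 257
i=2: 257 = 4^4 + 1 (b=4); 4→5: 5^5 + 1 = 3126; 3126−1 = 3125

6, 29, 257, 3125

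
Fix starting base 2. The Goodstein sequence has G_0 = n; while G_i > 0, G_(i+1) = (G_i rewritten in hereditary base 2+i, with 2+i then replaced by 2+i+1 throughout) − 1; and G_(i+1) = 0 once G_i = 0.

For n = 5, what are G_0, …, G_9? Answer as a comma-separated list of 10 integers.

5 —HB2→ 2^2 + 1 —bump→ 3^3 + 1 = 28 —(−1)→ 27
27 —HB3→ 3^3 —bump→ 4^4 = 256 —(−1)→ 255
255 —HB4→ 3·4^3 + 3·4^2 + 3·4 + 3 —bump→ 3·5^3 + 3·5^2 + 3·5 + 3 = 468 —(−1)→ 467
467 —HB5→ 3·5^3 + 3·5^2 + 3·5 + 2 —bump→ 3·6^3 + 3·6^2 + 3·6 + 2 = 776 —(−1)→ 775
775 —HB6→ 3·6^3 + 3·6^2 + 3·6 + 1 —bump→ 3·7^3 + 3·7^2 + 3·7 + 1 = 1198 —(−1)→ 1197
1197 —HB7→ 3·7^3 + 3·7^2 + 3·7 —bump→ 3·8^3 + 3·8^2 + 3·8 = 1752 —(−1)→ 1751
1751 —HB8→ 3·8^3 + 3·8^2 + 2·8 + 7 —bump→ 3·9^3 + 3·9^2 + 2·9 + 7 = 2455 —(−1)→ 2454
2454 —HB9→ 3·9^3 + 3·9^2 + 2·9 + 6 —bump→ 3·10^3 + 3·10^2 + 2·10 + 6 = 3326 —(−1)→ 3325
3325 —HB10→ 3·10^3 + 3·10^2 + 2·10 + 5 —bump→ 3·11^3 + 3·11^2 + 2·11 + 5 = 4383 —(−1)→ 4382

5, 27, 255, 467, 775, 1197, 1751, 2454, 3325, 4382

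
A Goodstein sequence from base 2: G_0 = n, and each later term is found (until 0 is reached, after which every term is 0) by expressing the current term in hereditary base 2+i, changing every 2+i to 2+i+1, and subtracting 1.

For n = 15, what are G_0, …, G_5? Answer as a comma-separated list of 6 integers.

15, 111, 1283, 18752, 326593, 6588344

i=0: 15 = 2^(2 + 1) + 2^2 + 2 + 1 (b=2); 2→3: 3^(3 + 1) + 3^3 + 3 + 1 = 112; 112−1 = 111
i=1: 111 = 3^(3 + 1) + 3^3 + 3 (b=3); 3→4: 4^(4 + 1) + 4^4 + 4 = 1284; 1284−1 = 1283
i=2: 1283 = 4^(4 + 1) + 4^4 + 3 (b=4); 4→5: 5^(5 + 1) + 5^5 + 3 = 18753; 18753−1 = 18752
i=3: 18752 = 5^(5 + 1) + 5^5 + 2 (b=5); 5→6: 6^(6 + 1) + 6^6 + 2 = 326594; 326594−1 = 326593
i=4: 326593 = 6^(6 + 1) + 6^6 + 1 (b=6); 6→7: 7^(7 + 1) + 7^7 + 1 = 6588345; 6588345−1 = 6588344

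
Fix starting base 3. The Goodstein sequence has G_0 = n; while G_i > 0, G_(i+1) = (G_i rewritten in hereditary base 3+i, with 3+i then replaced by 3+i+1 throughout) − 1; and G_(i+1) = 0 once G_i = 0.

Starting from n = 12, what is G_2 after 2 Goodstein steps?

12 —HB3→ 3^2 + 3 —bump→ 4^2 + 4 = 20 —(−1)→ 19
19 —HB4→ 4^2 + 3 —bump→ 5^2 + 3 = 28 —(−1)→ 27
27 —HB5→ 5^2 + 2 —bump→ 6^2 + 2 = 38 —(−1)→ 37

27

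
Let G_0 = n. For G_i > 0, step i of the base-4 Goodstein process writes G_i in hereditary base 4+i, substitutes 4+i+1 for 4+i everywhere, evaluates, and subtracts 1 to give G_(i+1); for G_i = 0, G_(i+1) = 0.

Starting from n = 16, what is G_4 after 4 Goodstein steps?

base 4: 16 = 4^2; at 5: 5^2 = 25; next = 24
base 5: 24 = 4·5 + 4; at 6: 4·6 + 4 = 28; next = 27
base 6: 27 = 4·6 + 3; at 7: 4·7 + 3 = 31; next = 30
base 7: 30 = 4·7 + 2; at 8: 4·8 + 2 = 34; next = 33
base 8: 33 = 4·8 + 1; at 9: 4·9 + 1 = 37; next = 36

33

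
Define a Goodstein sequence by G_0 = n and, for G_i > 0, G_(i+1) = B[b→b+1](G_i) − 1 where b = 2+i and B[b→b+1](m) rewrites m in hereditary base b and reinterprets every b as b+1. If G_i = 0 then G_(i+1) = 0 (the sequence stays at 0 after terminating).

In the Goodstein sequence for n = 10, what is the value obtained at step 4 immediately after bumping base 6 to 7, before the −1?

4215755

(0) 10|_2 = 2^(2 + 1) + 2 ↦ 3^(3 + 1) + 3|_3 = 84 ⇒ 83
(1) 83|_3 = 3^(3 + 1) + 2 ↦ 4^(4 + 1) + 2|_4 = 1026 ⇒ 1025
(2) 1025|_4 = 4^(4 + 1) + 1 ↦ 5^(5 + 1) + 1|_5 = 15626 ⇒ 15625
(3) 15625|_5 = 5^(5 + 1) ↦ 6^(6 + 1)|_6 = 279936 ⇒ 279935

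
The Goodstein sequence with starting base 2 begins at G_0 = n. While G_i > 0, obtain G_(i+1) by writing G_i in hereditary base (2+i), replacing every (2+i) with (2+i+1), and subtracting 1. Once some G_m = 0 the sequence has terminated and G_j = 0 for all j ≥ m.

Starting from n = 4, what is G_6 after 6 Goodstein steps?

(0) 4|_2 = 2^2 ↦ 3^3|_3 = 27 ⇒ 26
(1) 26|_3 = 2·3^2 + 2·3 + 2 ↦ 2·4^2 + 2·4 + 2|_4 = 42 ⇒ 41
(2) 41|_4 = 2·4^2 + 2·4 + 1 ↦ 2·5^2 + 2·5 + 1|_5 = 61 ⇒ 60
(3) 60|_5 = 2·5^2 + 2·5 ↦ 2·6^2 + 2·6|_6 = 84 ⇒ 83
(4) 83|_6 = 2·6^2 + 6 + 5 ↦ 2·7^2 + 7 + 5|_7 = 110 ⇒ 109
(5) 109|_7 = 2·7^2 + 7 + 4 ↦ 2·8^2 + 8 + 4|_8 = 140 ⇒ 139
(6) 139|_8 = 2·8^2 + 8 + 3 ↦ 2·9^2 + 9 + 3|_9 = 174 ⇒ 173

139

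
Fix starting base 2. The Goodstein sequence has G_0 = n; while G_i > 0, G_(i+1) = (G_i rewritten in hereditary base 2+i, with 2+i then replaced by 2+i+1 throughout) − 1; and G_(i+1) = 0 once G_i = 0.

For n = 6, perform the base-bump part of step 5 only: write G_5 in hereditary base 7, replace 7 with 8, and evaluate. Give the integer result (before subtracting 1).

187244

base 2: 6 = 2^2 + 2; at 3: 3^3 + 3 = 30; next = 29
base 3: 29 = 3^3 + 2; at 4: 4^4 + 2 = 258; next = 257
base 4: 257 = 4^4 + 1; at 5: 5^5 + 1 = 3126; next = 3125
base 5: 3125 = 5^5; at 6: 6^6 = 46656; next = 46655
base 6: 46655 = 5·6^5 + 5·6^4 + 5·6^3 + 5·6^2 + 5·6 + 5; at 7: 5·7^5 + 5·7^4 + 5·7^3 + 5·7^2 + 5·7 + 5 = 98040; next = 98039
base 7: 98039 = 5·7^5 + 5·7^4 + 5·7^3 + 5·7^2 + 5·7 + 4; at 8: 5·8^5 + 5·8^4 + 5·8^3 + 5·8^2 + 5·8 + 4 = 187244; next = 187243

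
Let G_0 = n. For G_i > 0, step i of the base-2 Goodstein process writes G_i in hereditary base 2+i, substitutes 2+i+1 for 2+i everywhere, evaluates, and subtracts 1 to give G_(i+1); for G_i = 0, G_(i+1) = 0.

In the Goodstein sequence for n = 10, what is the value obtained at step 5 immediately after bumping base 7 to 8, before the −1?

84073324

base 2: 10 = 2^(2 + 1) + 2; at 3: 3^(3 + 1) + 3 = 84; next = 83
base 3: 83 = 3^(3 + 1) + 2; at 4: 4^(4 + 1) + 2 = 1026; next = 1025
base 4: 1025 = 4^(4 + 1) + 1; at 5: 5^(5 + 1) + 1 = 15626; next = 15625
base 5: 15625 = 5^(5 + 1); at 6: 6^(6 + 1) = 279936; next = 279935
base 6: 279935 = 5·6^6 + 5·6^5 + 5·6^4 + 5·6^3 + 5·6^2 + 5·6 + 5; at 7: 5·7^7 + 5·7^5 + 5·7^4 + 5·7^3 + 5·7^2 + 5·7 + 5 = 4215755; next = 4215754
base 7: 4215754 = 5·7^7 + 5·7^5 + 5·7^4 + 5·7^3 + 5·7^2 + 5·7 + 4; at 8: 5·8^8 + 5·8^5 + 5·8^4 + 5·8^3 + 5·8^2 + 5·8 + 4 = 84073324; next = 84073323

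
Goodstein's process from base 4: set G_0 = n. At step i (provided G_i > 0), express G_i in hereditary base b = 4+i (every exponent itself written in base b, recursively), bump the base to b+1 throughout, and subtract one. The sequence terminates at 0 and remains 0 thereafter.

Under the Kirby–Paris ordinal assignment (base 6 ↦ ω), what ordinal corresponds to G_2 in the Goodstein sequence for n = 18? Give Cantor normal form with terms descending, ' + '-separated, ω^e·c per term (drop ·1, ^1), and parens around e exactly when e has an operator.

i=0: 18 = 4^2 + 2 (b=4); 4→5: 5^2 + 2 = 27; 27−1 = 26
i=1: 26 = 5^2 + 1 (b=5); 5→6: 6^2 + 1 = 37; 37−1 = 36
i=2: 36 = 6^2 (b=6); 6→7: 7^2 = 49; 49−1 = 48

ω^2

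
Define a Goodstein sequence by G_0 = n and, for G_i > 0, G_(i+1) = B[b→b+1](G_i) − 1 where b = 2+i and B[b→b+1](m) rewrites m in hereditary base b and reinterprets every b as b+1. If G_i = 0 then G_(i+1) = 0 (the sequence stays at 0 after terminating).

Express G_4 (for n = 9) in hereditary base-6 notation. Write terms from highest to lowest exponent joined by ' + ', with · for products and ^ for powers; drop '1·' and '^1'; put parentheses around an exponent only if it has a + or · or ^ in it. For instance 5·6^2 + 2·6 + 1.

3·6^6 + 3·6^3 + 3·6^2 + 3·6 + 1

9 —HB2→ 2^(2 + 1) + 1 —bump→ 3^(3 + 1) + 1 = 82 —(−1)→ 81
81 —HB3→ 3^(3 + 1) —bump→ 4^(4 + 1) = 1024 —(−1)→ 1023
1023 —HB4→ 3·4^4 + 3·4^3 + 3·4^2 + 3·4 + 3 —bump→ 3·5^5 + 3·5^3 + 3·5^2 + 3·5 + 3 = 9843 —(−1)→ 9842
9842 —HB5→ 3·5^5 + 3·5^3 + 3·5^2 + 3·5 + 2 —bump→ 3·6^6 + 3·6^3 + 3·6^2 + 3·6 + 2 = 140744 —(−1)→ 140743
140743 —HB6→ 3·6^6 + 3·6^3 + 3·6^2 + 3·6 + 1 —bump→ 3·7^7 + 3·7^3 + 3·7^2 + 3·7 + 1 = 2471827 —(−1)→ 2471826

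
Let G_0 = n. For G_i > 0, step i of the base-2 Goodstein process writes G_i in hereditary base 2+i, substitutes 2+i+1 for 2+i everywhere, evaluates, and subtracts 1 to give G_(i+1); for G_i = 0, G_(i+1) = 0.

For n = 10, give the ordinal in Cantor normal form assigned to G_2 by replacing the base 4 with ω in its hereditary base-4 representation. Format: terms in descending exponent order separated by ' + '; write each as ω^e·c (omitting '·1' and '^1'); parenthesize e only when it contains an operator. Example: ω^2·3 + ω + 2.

step 0: 10 = 2^(2 + 1) + 2; sub 3 for 2: 3^(3 + 1) + 3; = 84; G_1 = 84−1 = 83
step 1: 83 = 3^(3 + 1) + 2; sub 4 for 3: 4^(4 + 1) + 2; = 1026; G_2 = 1026−1 = 1025

ω^(ω + 1) + 1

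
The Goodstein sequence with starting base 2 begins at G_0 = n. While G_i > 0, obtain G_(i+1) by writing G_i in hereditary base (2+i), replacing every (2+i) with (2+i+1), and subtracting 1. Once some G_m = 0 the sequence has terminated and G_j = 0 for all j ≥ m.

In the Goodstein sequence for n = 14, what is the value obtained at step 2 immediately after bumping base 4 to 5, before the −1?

18751

G_0 = 14. HB_2(14) = 2^(2 + 1) + 2^2 + 2. Bump = 111. G_1 = 110.
G_1 = 110. HB_3(110) = 3^(3 + 1) + 3^3 + 2. Bump = 1282. G_2 = 1281.
G_2 = 1281. HB_4(1281) = 4^(4 + 1) + 4^4 + 1. Bump = 18751. G_3 = 18750.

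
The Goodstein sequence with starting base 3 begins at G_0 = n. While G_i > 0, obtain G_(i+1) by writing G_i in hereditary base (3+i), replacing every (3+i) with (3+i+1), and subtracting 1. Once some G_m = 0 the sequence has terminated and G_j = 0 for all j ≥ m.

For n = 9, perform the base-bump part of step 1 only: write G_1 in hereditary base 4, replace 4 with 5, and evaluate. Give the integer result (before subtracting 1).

18

base 3: 9 = 3^2; at 4: 4^2 = 16; next = 15
base 4: 15 = 3·4 + 3; at 5: 3·5 + 3 = 18; next = 17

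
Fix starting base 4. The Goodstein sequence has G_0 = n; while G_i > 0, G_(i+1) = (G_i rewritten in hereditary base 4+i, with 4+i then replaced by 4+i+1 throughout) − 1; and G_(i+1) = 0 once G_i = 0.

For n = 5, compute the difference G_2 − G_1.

0

5 —HB4→ 4 + 1 —bump→ 5 + 1 = 6 —(−1)→ 5
5 —HB5→ 5 —bump→ 6 = 6 —(−1)→ 5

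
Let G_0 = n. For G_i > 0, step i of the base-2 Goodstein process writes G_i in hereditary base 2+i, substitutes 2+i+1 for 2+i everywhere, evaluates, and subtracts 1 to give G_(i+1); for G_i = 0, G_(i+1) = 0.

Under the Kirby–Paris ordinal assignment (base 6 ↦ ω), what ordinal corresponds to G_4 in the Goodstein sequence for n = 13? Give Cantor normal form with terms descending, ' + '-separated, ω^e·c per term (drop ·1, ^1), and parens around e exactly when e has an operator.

ω^(ω + 1) + ω^3·3 + ω^2·3 + ω·3 + 1

G_0 = 13. HB_2(13) = 2^(2 + 1) + 2^2 + 1. Bump = 109. G_1 = 108.
G_1 = 108. HB_3(108) = 3^(3 + 1) + 3^3. Bump = 1280. G_2 = 1279.
G_2 = 1279. HB_4(1279) = 4^(4 + 1) + 3·4^3 + 3·4^2 + 3·4 + 3. Bump = 16093. G_3 = 16092.
G_3 = 16092. HB_5(16092) = 5^(5 + 1) + 3·5^3 + 3·5^2 + 3·5 + 2. Bump = 280712. G_4 = 280711.
G_4 = 280711. HB_6(280711) = 6^(6 + 1) + 3·6^3 + 3·6^2 + 3·6 + 1. Bump = 5765999. G_5 = 5765998.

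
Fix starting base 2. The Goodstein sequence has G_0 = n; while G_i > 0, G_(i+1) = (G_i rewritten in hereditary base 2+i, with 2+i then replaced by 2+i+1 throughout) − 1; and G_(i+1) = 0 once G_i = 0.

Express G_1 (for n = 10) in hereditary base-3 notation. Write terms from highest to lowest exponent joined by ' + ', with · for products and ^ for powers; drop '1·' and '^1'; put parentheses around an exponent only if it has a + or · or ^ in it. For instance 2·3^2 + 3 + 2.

10 —HB2→ 2^(2 + 1) + 2 —bump→ 3^(3 + 1) + 3 = 84 —(−1)→ 83
83 —HB3→ 3^(3 + 1) + 2 —bump→ 4^(4 + 1) + 2 = 1026 —(−1)→ 1025

3^(3 + 1) + 2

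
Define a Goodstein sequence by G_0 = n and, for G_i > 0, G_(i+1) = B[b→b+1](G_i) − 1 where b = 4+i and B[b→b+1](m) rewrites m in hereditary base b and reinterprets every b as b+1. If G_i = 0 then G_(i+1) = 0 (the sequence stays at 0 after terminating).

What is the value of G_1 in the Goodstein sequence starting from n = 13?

i=0: 13 = 3·4 + 1 (b=4); 4→5: 3·5 + 1 = 16; 16−1 = 15
i=1: 15 = 3·5 (b=5); 5→6: 3·6 = 18; 18−1 = 17

15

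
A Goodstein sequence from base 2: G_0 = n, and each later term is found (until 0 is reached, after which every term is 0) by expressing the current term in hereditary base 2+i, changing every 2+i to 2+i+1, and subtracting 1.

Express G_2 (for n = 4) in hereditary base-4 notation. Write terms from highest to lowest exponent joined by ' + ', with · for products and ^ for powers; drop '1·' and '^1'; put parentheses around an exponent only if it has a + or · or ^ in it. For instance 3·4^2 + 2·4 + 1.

2·4^2 + 2·4 + 1

G_0=4  [base 2] 2^2  →[2↦3]→  3^3 = 27  −1 ⇒ G_1=26
G_1=26  [base 3] 2·3^2 + 2·3 + 2  →[3↦4]→  2·4^2 + 2·4 + 2 = 42  −1 ⇒ G_2=41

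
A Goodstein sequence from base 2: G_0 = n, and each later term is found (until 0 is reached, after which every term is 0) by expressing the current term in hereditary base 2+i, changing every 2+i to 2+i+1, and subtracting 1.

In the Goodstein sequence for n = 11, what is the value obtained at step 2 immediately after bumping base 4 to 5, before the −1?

step 0: 11 = 2^(2 + 1) + 2 + 1; sub 3 for 2: 3^(3 + 1) + 3 + 1; = 85; G_1 = 85−1 = 84
step 1: 84 = 3^(3 + 1) + 3; sub 4 for 3: 4^(4 + 1) + 4; = 1028; G_2 = 1028−1 = 1027
step 2: 1027 = 4^(4 + 1) + 3; sub 5 for 4: 5^(5 + 1) + 3; = 15628; G_3 = 15628−1 = 15627

15628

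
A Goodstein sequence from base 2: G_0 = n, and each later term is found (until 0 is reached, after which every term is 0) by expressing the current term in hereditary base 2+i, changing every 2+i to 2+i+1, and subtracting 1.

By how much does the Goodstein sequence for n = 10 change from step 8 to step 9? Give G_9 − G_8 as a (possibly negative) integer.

1376558683279

[0] 10 ≡ 2^(2 + 1) + 2 (base 2). Lift 3: 84. −1: 83.
[1] 83 ≡ 3^(3 + 1) + 2 (base 3). Lift 4: 1026. −1: 1025.
[2] 1025 ≡ 4^(4 + 1) + 1 (base 4). Lift 5: 15626. −1: 15625.
[3] 15625 ≡ 5^(5 + 1) (base 5). Lift 6: 279936. −1: 279935.
[4] 279935 ≡ 5·6^6 + 5·6^5 + 5·6^4 + 5·6^3 + 5·6^2 + 5·6 + 5 (base 6). Lift 7: 4215755. −1: 4215754.
[5] 4215754 ≡ 5·7^7 + 5·7^5 + 5·7^4 + 5·7^3 + 5·7^2 + 5·7 + 4 (base 7). Lift 8: 84073324. −1: 84073323.
[6] 84073323 ≡ 5·8^8 + 5·8^5 + 5·8^4 + 5·8^3 + 5·8^2 + 5·8 + 3 (base 8). Lift 9: 1937434593. −1: 1937434592.
[7] 1937434592 ≡ 5·9^9 + 5·9^5 + 5·9^4 + 5·9^3 + 5·9^2 + 5·9 + 2 (base 9). Lift 10: 50000555552. −1: 50000555551.
[8] 50000555551 ≡ 5·10^10 + 5·10^5 + 5·10^4 + 5·10^3 + 5·10^2 + 5·10 + 1 (base 10). Lift 11: 1426559238831. −1: 1426559238830.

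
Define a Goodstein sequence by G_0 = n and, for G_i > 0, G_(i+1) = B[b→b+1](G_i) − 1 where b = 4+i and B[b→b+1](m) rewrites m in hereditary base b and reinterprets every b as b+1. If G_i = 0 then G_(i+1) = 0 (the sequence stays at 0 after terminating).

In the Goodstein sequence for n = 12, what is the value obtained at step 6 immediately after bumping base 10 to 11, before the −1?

20

(0) 12|_4 = 3·4 ↦ 3·5|_5 = 15 ⇒ 14
(1) 14|_5 = 2·5 + 4 ↦ 2·6 + 4|_6 = 16 ⇒ 15
(2) 15|_6 = 2·6 + 3 ↦ 2·7 + 3|_7 = 17 ⇒ 16
(3) 16|_7 = 2·7 + 2 ↦ 2·8 + 2|_8 = 18 ⇒ 17
(4) 17|_8 = 2·8 + 1 ↦ 2·9 + 1|_9 = 19 ⇒ 18
(5) 18|_9 = 2·9 ↦ 2·10|_10 = 20 ⇒ 19
(6) 19|_10 = 10 + 9 ↦ 11 + 9|_11 = 20 ⇒ 19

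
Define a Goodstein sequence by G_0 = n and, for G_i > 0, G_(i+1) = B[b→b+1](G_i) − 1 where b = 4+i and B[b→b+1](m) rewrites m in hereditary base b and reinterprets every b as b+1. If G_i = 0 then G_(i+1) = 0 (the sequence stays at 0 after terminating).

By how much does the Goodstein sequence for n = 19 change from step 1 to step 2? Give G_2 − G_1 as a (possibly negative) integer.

step 0: 19 = 4^2 + 3; sub 5 for 4: 5^2 + 3; = 28; G_1 = 28−1 = 27
step 1: 27 = 5^2 + 2; sub 6 for 5: 6^2 + 2; = 38; G_2 = 38−1 = 37

10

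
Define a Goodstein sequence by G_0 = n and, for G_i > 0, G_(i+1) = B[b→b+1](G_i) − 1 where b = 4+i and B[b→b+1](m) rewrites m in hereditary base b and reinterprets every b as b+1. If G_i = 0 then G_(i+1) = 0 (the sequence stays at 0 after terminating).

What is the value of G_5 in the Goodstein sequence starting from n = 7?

6

[0] 7 ≡ 4 + 3 (base 4). Lift 5: 8. −1: 7.
[1] 7 ≡ 5 + 2 (base 5). Lift 6: 8. −1: 7.
[2] 7 ≡ 6 + 1 (base 6). Lift 7: 8. −1: 7.
[3] 7 ≡ 7 (base 7). Lift 8: 8. −1: 7.
[4] 7 ≡ 7 (base 8). Lift 9: 7. −1: 6.
[5] 6 ≡ 6 (base 9). Lift 10: 6. −1: 5.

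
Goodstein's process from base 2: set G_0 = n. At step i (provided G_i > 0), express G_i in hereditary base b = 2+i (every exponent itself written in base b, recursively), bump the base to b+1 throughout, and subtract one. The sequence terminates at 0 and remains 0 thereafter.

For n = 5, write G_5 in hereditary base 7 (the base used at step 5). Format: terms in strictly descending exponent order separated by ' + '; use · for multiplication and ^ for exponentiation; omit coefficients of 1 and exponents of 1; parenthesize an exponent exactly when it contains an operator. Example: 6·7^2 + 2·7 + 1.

i=0: 5 = 2^2 + 1 (b=2); 2→3: 3^3 + 1 = 28; 28−1 = 27
i=1: 27 = 3^3 (b=3); 3→4: 4^4 = 256; 256−1 = 255
i=2: 255 = 3·4^3 + 3·4^2 + 3·4 + 3 (b=4); 4→5: 3·5^3 + 3·5^2 + 3·5 + 3 = 468; 468−1 = 467
i=3: 467 = 3·5^3 + 3·5^2 + 3·5 + 2 (b=5); 5→6: 3·6^3 + 3·6^2 + 3·6 + 2 = 776; 776−1 = 775
i=4: 775 = 3·6^3 + 3·6^2 + 3·6 + 1 (b=6); 6→7: 3·7^3 + 3·7^2 + 3·7 + 1 = 1198; 1198−1 = 1197
i=5: 1197 = 3·7^3 + 3·7^2 + 3·7 (b=7); 7→8: 3·8^3 + 3·8^2 + 3·8 = 1752; 1752−1 = 1751

3·7^3 + 3·7^2 + 3·7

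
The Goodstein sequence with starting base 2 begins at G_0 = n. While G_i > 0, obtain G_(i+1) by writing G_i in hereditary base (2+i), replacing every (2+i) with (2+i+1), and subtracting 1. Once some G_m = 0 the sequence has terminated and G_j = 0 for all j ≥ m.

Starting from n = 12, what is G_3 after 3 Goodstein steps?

G_0 = 12. HB_2(12) = 2^(2 + 1) + 2^2. Bump = 108. G_1 = 107.
G_1 = 107. HB_3(107) = 3^(3 + 1) + 2·3^2 + 2·3 + 2. Bump = 1066. G_2 = 1065.
G_2 = 1065. HB_4(1065) = 4^(4 + 1) + 2·4^2 + 2·4 + 1. Bump = 15686. G_3 = 15685.

15685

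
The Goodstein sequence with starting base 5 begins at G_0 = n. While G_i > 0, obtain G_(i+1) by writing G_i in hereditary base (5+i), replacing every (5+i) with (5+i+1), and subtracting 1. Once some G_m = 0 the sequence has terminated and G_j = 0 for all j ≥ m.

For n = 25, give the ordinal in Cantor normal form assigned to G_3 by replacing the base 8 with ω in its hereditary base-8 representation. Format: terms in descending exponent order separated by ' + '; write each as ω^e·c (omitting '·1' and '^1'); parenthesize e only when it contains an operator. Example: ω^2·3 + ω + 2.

(0) 25|_5 = 5^2 ↦ 6^2|_6 = 36 ⇒ 35
(1) 35|_6 = 5·6 + 5 ↦ 5·7 + 5|_7 = 40 ⇒ 39
(2) 39|_7 = 5·7 + 4 ↦ 5·8 + 4|_8 = 44 ⇒ 43

ω·5 + 3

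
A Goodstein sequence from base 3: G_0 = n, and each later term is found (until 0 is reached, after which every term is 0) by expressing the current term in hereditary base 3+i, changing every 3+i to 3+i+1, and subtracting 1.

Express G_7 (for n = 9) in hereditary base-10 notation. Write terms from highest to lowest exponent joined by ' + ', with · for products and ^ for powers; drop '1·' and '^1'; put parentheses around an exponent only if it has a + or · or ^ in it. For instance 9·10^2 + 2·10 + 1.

G_0 = 9. HB_3(9) = 3^2. Bump = 16. G_1 = 15.
G_1 = 15. HB_4(15) = 3·4 + 3. Bump = 18. G_2 = 17.
G_2 = 17. HB_5(17) = 3·5 + 2. Bump = 20. G_3 = 19.
G_3 = 19. HB_6(19) = 3·6 + 1. Bump = 22. G_4 = 21.
G_4 = 21. HB_7(21) = 3·7. Bump = 24. G_5 = 23.
G_5 = 23. HB_8(23) = 2·8 + 7. Bump = 25. G_6 = 24.
G_6 = 24. HB_9(24) = 2·9 + 6. Bump = 26. G_7 = 25.

2·10 + 5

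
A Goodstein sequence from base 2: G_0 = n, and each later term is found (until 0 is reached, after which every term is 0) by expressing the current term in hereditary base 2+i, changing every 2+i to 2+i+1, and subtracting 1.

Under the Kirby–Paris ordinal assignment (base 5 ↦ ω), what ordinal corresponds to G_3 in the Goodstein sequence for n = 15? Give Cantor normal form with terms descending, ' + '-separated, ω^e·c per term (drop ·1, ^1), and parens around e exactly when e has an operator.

i=0: 15 = 2^(2 + 1) + 2^2 + 2 + 1 (b=2); 2→3: 3^(3 + 1) + 3^3 + 3 + 1 = 112; 112−1 = 111
i=1: 111 = 3^(3 + 1) + 3^3 + 3 (b=3); 3→4: 4^(4 + 1) + 4^4 + 4 = 1284; 1284−1 = 1283
i=2: 1283 = 4^(4 + 1) + 4^4 + 3 (b=4); 4→5: 5^(5 + 1) + 5^5 + 3 = 18753; 18753−1 = 18752
i=3: 18752 = 5^(5 + 1) + 5^5 + 2 (b=5); 5→6: 6^(6 + 1) + 6^6 + 2 = 326594; 326594−1 = 326593

ω^(ω + 1) + ω^ω + 2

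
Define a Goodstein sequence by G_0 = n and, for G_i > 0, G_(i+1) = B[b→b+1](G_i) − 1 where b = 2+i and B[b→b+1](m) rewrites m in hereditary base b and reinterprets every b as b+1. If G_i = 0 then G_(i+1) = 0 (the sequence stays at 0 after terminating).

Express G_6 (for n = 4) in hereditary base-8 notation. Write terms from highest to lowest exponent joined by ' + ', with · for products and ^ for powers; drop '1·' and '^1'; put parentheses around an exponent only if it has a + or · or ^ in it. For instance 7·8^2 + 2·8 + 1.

4 —HB2→ 2^2 —bump→ 3^3 = 27 —(−1)→ 26
26 —HB3→ 2·3^2 + 2·3 + 2 —bump→ 2·4^2 + 2·4 + 2 = 42 —(−1)→ 41
41 —HB4→ 2·4^2 + 2·4 + 1 —bump→ 2·5^2 + 2·5 + 1 = 61 —(−1)→ 60
60 —HB5→ 2·5^2 + 2·5 —bump→ 2·6^2 + 2·6 = 84 —(−1)→ 83
83 —HB6→ 2·6^2 + 6 + 5 —bump→ 2·7^2 + 7 + 5 = 110 —(−1)→ 109
109 —HB7→ 2·7^2 + 7 + 4 —bump→ 2·8^2 + 8 + 4 = 140 —(−1)→ 139

2·8^2 + 8 + 3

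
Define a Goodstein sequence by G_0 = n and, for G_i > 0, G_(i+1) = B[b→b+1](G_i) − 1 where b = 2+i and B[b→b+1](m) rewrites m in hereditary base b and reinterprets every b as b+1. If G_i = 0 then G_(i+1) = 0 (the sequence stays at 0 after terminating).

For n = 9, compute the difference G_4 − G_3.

G_0 = 9. HB_2(9) = 2^(2 + 1) + 1. Bump = 82. G_1 = 81.
G_1 = 81. HB_3(81) = 3^(3 + 1). Bump = 1024. G_2 = 1023.
G_2 = 1023. HB_4(1023) = 3·4^4 + 3·4^3 + 3·4^2 + 3·4 + 3. Bump = 9843. G_3 = 9842.
G_3 = 9842. HB_5(9842) = 3·5^5 + 3·5^3 + 3·5^2 + 3·5 + 2. Bump = 140744. G_4 = 140743.

130901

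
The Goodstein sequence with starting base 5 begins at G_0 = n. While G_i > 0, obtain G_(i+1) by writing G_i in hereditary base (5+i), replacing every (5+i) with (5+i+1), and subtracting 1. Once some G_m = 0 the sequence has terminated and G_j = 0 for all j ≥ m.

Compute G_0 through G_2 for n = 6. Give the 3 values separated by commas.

6, 6, 6

6 —HB5→ 5 + 1 —bump→ 6 + 1 = 7 —(−1)→ 6
6 —HB6→ 6 —bump→ 7 = 7 —(−1)→ 6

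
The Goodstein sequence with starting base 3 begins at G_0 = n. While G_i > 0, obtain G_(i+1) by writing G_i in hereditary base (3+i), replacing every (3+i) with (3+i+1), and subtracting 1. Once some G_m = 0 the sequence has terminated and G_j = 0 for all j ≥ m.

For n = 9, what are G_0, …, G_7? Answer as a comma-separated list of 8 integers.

9, 15, 17, 19, 21, 23, 24, 25

[0] 9 ≡ 3^2 (base 3). Lift 4: 16. −1: 15.
[1] 15 ≡ 3·4 + 3 (base 4). Lift 5: 18. −1: 17.
[2] 17 ≡ 3·5 + 2 (base 5). Lift 6: 20. −1: 19.
[3] 19 ≡ 3·6 + 1 (base 6). Lift 7: 22. −1: 21.
[4] 21 ≡ 3·7 (base 7). Lift 8: 24. −1: 23.
[5] 23 ≡ 2·8 + 7 (base 8). Lift 9: 25. −1: 24.
[6] 24 ≡ 2·9 + 6 (base 9). Lift 10: 26. −1: 25.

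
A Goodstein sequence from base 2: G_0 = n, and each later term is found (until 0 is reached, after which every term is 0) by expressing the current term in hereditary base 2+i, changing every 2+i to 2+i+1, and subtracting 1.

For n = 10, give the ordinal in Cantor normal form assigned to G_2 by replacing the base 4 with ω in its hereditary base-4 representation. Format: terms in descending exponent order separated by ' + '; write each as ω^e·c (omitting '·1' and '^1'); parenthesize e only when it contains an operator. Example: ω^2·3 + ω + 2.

[0] 10 ≡ 2^(2 + 1) + 2 (base 2). Lift 3: 84. −1: 83.
[1] 83 ≡ 3^(3 + 1) + 2 (base 3). Lift 4: 1026. −1: 1025.
[2] 1025 ≡ 4^(4 + 1) + 1 (base 4). Lift 5: 15626. −1: 15625.

ω^(ω + 1) + 1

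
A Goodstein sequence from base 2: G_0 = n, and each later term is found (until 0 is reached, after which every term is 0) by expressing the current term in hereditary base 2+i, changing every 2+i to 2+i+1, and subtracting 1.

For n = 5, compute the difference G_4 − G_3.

308

5 —HB2→ 2^2 + 1 —bump→ 3^3 + 1 = 28 —(−1)→ 27
27 —HB3→ 3^3 —bump→ 4^4 = 256 —(−1)→ 255
255 —HB4→ 3·4^3 + 3·4^2 + 3·4 + 3 —bump→ 3·5^3 + 3·5^2 + 3·5 + 3 = 468 —(−1)→ 467
467 —HB5→ 3·5^3 + 3·5^2 + 3·5 + 2 —bump→ 3·6^3 + 3·6^2 + 3·6 + 2 = 776 —(−1)→ 775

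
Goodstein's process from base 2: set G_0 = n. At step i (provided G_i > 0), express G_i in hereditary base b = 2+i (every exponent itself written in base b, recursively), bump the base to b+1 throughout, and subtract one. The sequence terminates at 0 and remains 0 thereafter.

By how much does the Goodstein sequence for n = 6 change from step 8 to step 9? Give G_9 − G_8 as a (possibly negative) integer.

base 2: 6 = 2^2 + 2; at 3: 3^3 + 3 = 30; next = 29
base 3: 29 = 3^3 + 2; at 4: 4^4 + 2 = 258; next = 257
base 4: 257 = 4^4 + 1; at 5: 5^5 + 1 = 3126; next = 3125
base 5: 3125 = 5^5; at 6: 6^6 = 46656; next = 46655
base 6: 46655 = 5·6^5 + 5·6^4 + 5·6^3 + 5·6^2 + 5·6 + 5; at 7: 5·7^5 + 5·7^4 + 5·7^3 + 5·7^2 + 5·7 + 5 = 98040; next = 98039
base 7: 98039 = 5·7^5 + 5·7^4 + 5·7^3 + 5·7^2 + 5·7 + 4; at 8: 5·8^5 + 5·8^4 + 5·8^3 + 5·8^2 + 5·8 + 4 = 187244; next = 187243
base 8: 187243 = 5·8^5 + 5·8^4 + 5·8^3 + 5·8^2 + 5·8 + 3; at 9: 5·9^5 + 5·9^4 + 5·9^3 + 5·9^2 + 5·9 + 3 = 332148; next = 332147
base 9: 332147 = 5·9^5 + 5·9^4 + 5·9^3 + 5·9^2 + 5·9 + 2; at 10: 5·10^5 + 5·10^4 + 5·10^3 + 5·10^2 + 5·10 + 2 = 555552; next = 555551
base 10: 555551 = 5·10^5 + 5·10^4 + 5·10^3 + 5·10^2 + 5·10 + 1; at 11: 5·11^5 + 5·11^4 + 5·11^3 + 5·11^2 + 5·11 + 1 = 885776; next = 885775

330224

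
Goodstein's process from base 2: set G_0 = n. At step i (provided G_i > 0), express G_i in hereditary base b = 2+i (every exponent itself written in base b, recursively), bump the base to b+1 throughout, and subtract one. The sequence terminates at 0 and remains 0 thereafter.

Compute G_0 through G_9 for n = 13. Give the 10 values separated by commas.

13 —HB2→ 2^(2 + 1) + 2^2 + 1 —bump→ 3^(3 + 1) + 3^3 + 1 = 109 —(−1)→ 108
108 —HB3→ 3^(3 + 1) + 3^3 —bump→ 4^(4 + 1) + 4^4 = 1280 —(−1)→ 1279
1279 —HB4→ 4^(4 + 1) + 3·4^3 + 3·4^2 + 3·4 + 3 —bump→ 5^(5 + 1) + 3·5^3 + 3·5^2 + 3·5 + 3 = 16093 —(−1)→ 16092
16092 —HB5→ 5^(5 + 1) + 3·5^3 + 3·5^2 + 3·5 + 2 —bump→ 6^(6 + 1) + 3·6^3 + 3·6^2 + 3·6 + 2 = 280712 —(−1)→ 280711
280711 —HB6→ 6^(6 + 1) + 3·6^3 + 3·6^2 + 3·6 + 1 —bump→ 7^(7 + 1) + 3·7^3 + 3·7^2 + 3·7 + 1 = 5765999 —(−1)→ 5765998
5765998 —HB7→ 7^(7 + 1) + 3·7^3 + 3·7^2 + 3·7 —bump→ 8^(8 + 1) + 3·8^3 + 3·8^2 + 3·8 = 134219480 —(−1)→ 134219479
134219479 —HB8→ 8^(8 + 1) + 3·8^3 + 3·8^2 + 2·8 + 7 —bump→ 9^(9 + 1) + 3·9^3 + 3·9^2 + 2·9 + 7 = 3486786856 —(−1)→ 3486786855
3486786855 —HB9→ 9^(9 + 1) + 3·9^3 + 3·9^2 + 2·9 + 6 —bump→ 10^(10 + 1) + 3·10^3 + 3·10^2 + 2·10 + 6 = 100000003326 —(−1)→ 100000003325
100000003325 —HB10→ 10^(10 + 1) + 3·10^3 + 3·10^2 + 2·10 + 5 —bump→ 11^(11 + 1) + 3·11^3 + 3·11^2 + 2·11 + 5 = 3138428381104 —(−1)→ 3138428381103

13, 108, 1279, 16092, 280711, 5765998, 134219479, 3486786855, 100000003325, 3138428381103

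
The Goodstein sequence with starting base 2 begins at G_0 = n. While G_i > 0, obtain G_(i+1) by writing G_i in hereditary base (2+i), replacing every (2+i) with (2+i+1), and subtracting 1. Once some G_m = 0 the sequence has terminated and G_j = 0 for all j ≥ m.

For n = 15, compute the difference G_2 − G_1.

1172

[0] 15 ≡ 2^(2 + 1) + 2^2 + 2 + 1 (base 2). Lift 3: 112. −1: 111.
[1] 111 ≡ 3^(3 + 1) + 3^3 + 3 (base 3). Lift 4: 1284. −1: 1283.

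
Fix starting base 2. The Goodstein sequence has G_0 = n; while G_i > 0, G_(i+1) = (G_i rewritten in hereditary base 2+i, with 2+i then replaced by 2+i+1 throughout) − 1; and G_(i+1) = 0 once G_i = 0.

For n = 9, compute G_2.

[0] 9 ≡ 2^(2 + 1) + 1 (base 2). Lift 3: 82. −1: 81.
[1] 81 ≡ 3^(3 + 1) (base 3). Lift 4: 1024. −1: 1023.
[2] 1023 ≡ 3·4^4 + 3·4^3 + 3·4^2 + 3·4 + 3 (base 4). Lift 5: 9843. −1: 9842.

1023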